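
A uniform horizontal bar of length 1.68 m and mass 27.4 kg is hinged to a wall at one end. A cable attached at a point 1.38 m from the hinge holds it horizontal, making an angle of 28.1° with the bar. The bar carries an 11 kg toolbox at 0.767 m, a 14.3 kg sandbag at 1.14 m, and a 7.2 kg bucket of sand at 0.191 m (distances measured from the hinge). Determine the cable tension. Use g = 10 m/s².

T ≈ 756 N

Sum moments about the hinge (the unknown hinge reaction has zero arm there).
Beam weight: 27.4 × 10 = 274 N down at 0.84 m → arm 0.84 m, τ = 274 × 0.84 = 230.2 N·m clockwise.
Toolbox: 11 × 10 = 110 N down at 0.767 m → arm 0.767 m, τ = 110 × 0.767 = 84.37 N·m clockwise.
Sandbag: 14.3 × 10 = 143 N down at 1.14 m → arm 1.14 m, τ = 143 × 1.14 = 163 N·m clockwise.
Bucket of sand: 7.2 × 10 = 72 N down at 0.191 m → arm 0.191 m, τ = 72 × 0.191 = 13.75 N·m clockwise.
Total clockwise load moment = 491.3 N·m.
The cable tension T acts at 1.38 m; only its component perpendicular to the bar, T sinθ, produces torque. sin 28.1° = 0.471.
Balancing moments: T × 1.38 × 0.471 = 491.3, giving T = 491.3 / 0.65 = 756 N.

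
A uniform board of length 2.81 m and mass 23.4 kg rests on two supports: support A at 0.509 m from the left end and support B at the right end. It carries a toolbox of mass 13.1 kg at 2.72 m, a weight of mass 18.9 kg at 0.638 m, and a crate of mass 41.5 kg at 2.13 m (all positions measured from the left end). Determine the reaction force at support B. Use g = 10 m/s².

R_B ≈ 520 N

Sum moments about support A (its reaction then has zero moment arm).
Beam weight: 23.4 × 10 = 234 N down at 1.405 m → arm 0.896 m, τ = 234 × 0.896 = 209.7 N·m clockwise.
Toolbox: 13.1 × 10 = 131 N down at 2.72 m → arm 2.211 m, τ = 131 × 2.211 = 289.6 N·m clockwise.
Weight: 18.9 × 10 = 189 N down at 0.638 m → arm 0.129 m, τ = 189 × 0.129 = 24.38 N·m clockwise.
Crate: 41.5 × 10 = 415 N down at 2.13 m → arm 1.621 m, τ = 415 × 1.621 = 672.7 N·m clockwise.
Net load moment about support A = 1196 N·m clockwise.
Reaction R at support B is upward at 2.81 m, arm 2.301 m → moment R × 2.301 counterclockwise.
Στ = 0 ⇒ R × 2.301 = 1196 ⇒ R = 520 N.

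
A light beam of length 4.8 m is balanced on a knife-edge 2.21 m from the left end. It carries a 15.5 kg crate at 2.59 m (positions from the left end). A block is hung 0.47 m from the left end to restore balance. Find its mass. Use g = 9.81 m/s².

m ≈ 3.39 kg

Choose the knife-edge (at 2.21 m from the left end) as the axis so the support reaction has zero arm there.
Crate: 15.5 × 9.81 = 152.1 N down at 2.59 m → arm 0.38 m, τ = 152.1 × 0.38 = 57.8 N·m clockwise.
Net moment of known loads = 57.8 N·m clockwise.
An unknown mass m at 0.47 m has arm 1.74 m; its moment is m·g·1.74 counterclockwise.
Στ = 0 ⇒ m × 9.81 × 1.74 = 57.8 ⇒ m = 57.8 / (9.81 × 1.74) = 3.39 kg.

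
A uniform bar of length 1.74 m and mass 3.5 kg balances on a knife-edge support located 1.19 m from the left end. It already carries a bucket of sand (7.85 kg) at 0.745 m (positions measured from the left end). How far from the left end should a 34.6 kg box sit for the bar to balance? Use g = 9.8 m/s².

x ≈ 1.32 m from the left end

Taking torques about the knife-edge support (at 1.19 m from the left end):
Beam weight: 3.5 × 9.8 = 34.3 N down at 0.87 m → arm 0.32 m, τ = 34.3 × 0.32 = 10.98 N·m counterclockwise.
Bucket of sand: 7.85 × 9.8 = 76.93 N down at 0.745 m → arm 0.445 m, τ = 76.93 × 0.445 = 34.23 N·m counterclockwise.
Net moment of existing loads = 45.21 N·m counterclockwise.
The box weighs 34.6 × 9.8 = 339.1 N and must supply an equal clockwise moment, so its lever arm about the knife-edge support is 45.21 / 339.1 = 0.133 m.
That puts it at 1.19 + 0.133 = 1.32 m from the left end.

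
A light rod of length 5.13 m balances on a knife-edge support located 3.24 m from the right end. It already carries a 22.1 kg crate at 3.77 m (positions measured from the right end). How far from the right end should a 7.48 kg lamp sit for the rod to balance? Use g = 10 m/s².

About the knife-edge support (at 3.24 m from the right end):
Crate: 22.1 × 10 = 221 N down at 3.77 m → arm 0.53 m, τ = 221 × 0.53 = 117.1 N·m counterclockwise.
Net moment of existing loads = 117.1 N·m counterclockwise.
The lamp weighs 7.48 × 10 = 74.8 N and must supply an equal clockwise moment, so its lever arm about the knife-edge support is 117.1 / 74.8 = 1.57 m.
That puts it at 3.24 − 1.57 = 1.67 m from the right end.

x ≈ 1.67 m from the right end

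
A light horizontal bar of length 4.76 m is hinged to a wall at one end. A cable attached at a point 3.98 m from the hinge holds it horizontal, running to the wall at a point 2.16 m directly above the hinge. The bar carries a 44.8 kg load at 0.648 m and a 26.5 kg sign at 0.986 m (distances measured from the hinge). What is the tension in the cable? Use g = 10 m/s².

T ≈ 291 N

Sum moments about the hinge (the unknown hinge reaction has zero arm there).
Load: 44.8 × 10 = 448 N down at 0.648 m → arm 0.648 m, τ = 448 × 0.648 = 290.3 N·m clockwise.
Sign: 26.5 × 10 = 265 N down at 0.986 m → arm 0.986 m, τ = 265 × 0.986 = 261.3 N·m clockwise.
Total clockwise load moment = 551.6 N·m.
The cable tension T acts at 3.98 m; only its component perpendicular to the bar, T sinθ, produces torque. sinθ = h/√(h²+d²) = 2.16/√(2.16²+3.98²) = 0.477.
For rotational equilibrium, T × 3.98 × 0.477 = 551.6, so T = 551.6 / 1.898 = 291 N.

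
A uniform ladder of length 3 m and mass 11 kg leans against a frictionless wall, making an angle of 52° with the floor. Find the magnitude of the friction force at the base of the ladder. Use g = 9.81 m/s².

Sum moments about the foot of the ladder (the floor normal and friction both act there and drop out).
Ladder weight 11×9.81 = 107.9 N acts at 1.5 m along the ladder; its horizontal arm is 1.5·cos52° = 0.9235 m → τ = 99.65 N·m clockwise.
Wall normal N acts horizontally at the top; its moment arm is the height L sinθ = 3·sin52° = 2.364 m, counterclockwise.
For rotational equilibrium, N × 2.364 = 99.65, so N = 42.2 N.
ΣFx = 0: friction at the foot balances the wall's push, so f = N_wall = 42.2 N.

f ≈ 42.2 N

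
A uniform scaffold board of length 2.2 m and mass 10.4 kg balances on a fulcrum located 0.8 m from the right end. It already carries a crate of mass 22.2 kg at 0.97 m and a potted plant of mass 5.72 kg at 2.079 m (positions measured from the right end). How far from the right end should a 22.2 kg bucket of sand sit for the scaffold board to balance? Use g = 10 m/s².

x ≈ 0.16 m from the right end

Taking torques about the fulcrum (at 0.8 m from the right end):
Beam weight: 10.4 × 10 = 104 N down at 1.1 m → arm 0.3 m, τ = 104 × 0.3 = 31.2 N·m counterclockwise.
Crate: 22.2 × 10 = 222 N down at 0.97 m → arm 0.17 m, τ = 222 × 0.17 = 37.74 N·m counterclockwise.
Potted plant: 5.72 × 10 = 57.2 N down at 2.079 m → arm 1.279 m, τ = 57.2 × 1.279 = 73.16 N·m counterclockwise.
Net moment of existing loads = 142.1 N·m counterclockwise.
The bucket of sand weighs 22.2 × 10 = 222 N and must supply an equal clockwise moment, so its lever arm about the fulcrum is 142.1 / 222 = 0.64 m.
That puts it at 0.8 − 0.64 = 0.16 m from the right end.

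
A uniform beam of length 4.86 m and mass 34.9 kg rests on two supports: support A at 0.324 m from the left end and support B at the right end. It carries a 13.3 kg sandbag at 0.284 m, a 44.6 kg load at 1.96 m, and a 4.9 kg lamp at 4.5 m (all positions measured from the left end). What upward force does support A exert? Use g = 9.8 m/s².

Taking torques about support B:
Beam weight: 34.9 × 9.8 = 342 N down at 2.43 m → arm 2.43 m, τ = 342 × 2.43 = 831.1 N·m counterclockwise.
Sandbag: 13.3 × 9.8 = 130.3 N down at 0.284 m → arm 4.576 m, τ = 130.3 × 4.576 = 596.3 N·m counterclockwise.
Load: 44.6 × 9.8 = 437.1 N down at 1.96 m → arm 2.9 m, τ = 437.1 × 2.9 = 1268 N·m counterclockwise.
Lamp: 4.9 × 9.8 = 48.02 N down at 4.5 m → arm 0.36 m, τ = 48.02 × 0.36 = 17.29 N·m counterclockwise.
Net load moment about support B = 2713 N·m counterclockwise.
Reaction R at support A is upward at 0.324 m, arm 4.536 m → moment R × 4.536 clockwise.
Setting net torque to zero: R × 4.536 = 2713 → R = 598 N.

R_A ≈ 598 N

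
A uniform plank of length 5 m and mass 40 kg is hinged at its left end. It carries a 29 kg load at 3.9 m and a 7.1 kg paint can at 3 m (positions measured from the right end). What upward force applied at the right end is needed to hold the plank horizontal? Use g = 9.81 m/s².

About the left end:
Beam weight: 40 × 9.81 = 392.4 N down at 2.5 m → arm 2.5 m, τ = 392.4 × 2.5 = 981 N·m clockwise.
Load: 29 × 9.81 = 284.5 N down at 3.9 m → arm 1.1 m, τ = 284.5 × 1.1 = 313 N·m clockwise.
Paint can: 7.1 × 9.81 = 69.65 N down at 3 m → arm 2 m, τ = 69.65 × 2 = 139.3 N·m clockwise.
Net moment of the loads = 1433 N·m clockwise.
The upward force F acts at the right end, arm 5 m, giving F × 5 counterclockwise.
For rotational equilibrium, F × 5 = 1433, so F = 1433 / 5 = 287 N.

F ≈ 287 N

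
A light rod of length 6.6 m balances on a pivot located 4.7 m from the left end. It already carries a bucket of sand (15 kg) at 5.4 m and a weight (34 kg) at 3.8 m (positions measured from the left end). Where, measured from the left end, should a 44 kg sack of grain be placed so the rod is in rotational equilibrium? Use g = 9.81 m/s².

Choose the pivot (at 4.7 m from the left end) as the axis so the support reaction has zero arm there.
Bucket of sand: 15 × 9.81 = 147.2 N down at 5.4 m → arm 0.7 m, τ = 147.2 × 0.7 = 103 N·m clockwise.
Weight: 34 × 9.81 = 333.5 N down at 3.8 m → arm 0.9 m, τ = 333.5 × 0.9 = 300.2 N·m counterclockwise.
Net moment of existing loads = 197.2 N·m counterclockwise.
The sack of grain weighs 44 × 9.81 = 431.6 N and must supply an equal clockwise moment, so its lever arm about the pivot is 197.2 / 431.6 = 0.457 m.
That puts it at 4.7 + 0.457 = 5.16 m from the left end.

x ≈ 5.16 m from the left end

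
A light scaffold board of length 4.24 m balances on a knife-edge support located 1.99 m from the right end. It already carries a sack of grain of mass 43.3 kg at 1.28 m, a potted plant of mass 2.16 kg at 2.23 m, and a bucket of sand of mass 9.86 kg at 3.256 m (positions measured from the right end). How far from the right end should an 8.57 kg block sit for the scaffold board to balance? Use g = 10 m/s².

About the knife-edge support (at 1.99 m from the right end):
Sack of grain: 43.3 × 10 = 433 N down at 1.28 m → arm 0.71 m, τ = 433 × 0.71 = 307.4 N·m clockwise.
Potted plant: 2.16 × 10 = 21.6 N down at 2.23 m → arm 0.24 m, τ = 21.6 × 0.24 = 5.184 N·m counterclockwise.
Bucket of sand: 9.86 × 10 = 98.6 N down at 3.256 m → arm 1.266 m, τ = 98.6 × 1.266 = 124.8 N·m counterclockwise.
Net moment of existing loads = 177.4 N·m clockwise.
The block weighs 8.57 × 10 = 85.7 N and must supply an equal counterclockwise moment, so its lever arm about the knife-edge support is 177.4 / 85.7 = 2.07 m.
That puts it at 1.99 + 2.07 = 4.06 m from the right end.

x ≈ 4.06 m from the right end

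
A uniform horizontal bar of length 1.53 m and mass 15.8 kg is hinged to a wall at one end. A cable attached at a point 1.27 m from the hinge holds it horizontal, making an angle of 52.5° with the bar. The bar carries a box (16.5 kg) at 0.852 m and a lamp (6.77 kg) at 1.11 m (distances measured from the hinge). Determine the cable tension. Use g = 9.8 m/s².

Take moments about the hinge.
Beam weight: 15.8 × 9.8 = 154.8 N down at 0.765 m → arm 0.765 m, τ = 154.8 × 0.765 = 118.4 N·m clockwise.
Box: 16.5 × 9.8 = 161.7 N down at 0.852 m → arm 0.852 m, τ = 161.7 × 0.852 = 137.8 N·m clockwise.
Lamp: 6.77 × 9.8 = 66.35 N down at 1.11 m → arm 1.11 m, τ = 66.35 × 1.11 = 73.65 N·m clockwise.
Total clockwise load moment = 329.9 N·m.
The cable tension T acts at 1.27 m; only its component perpendicular to the bar, T sinθ, produces torque. sin 52.5° = 0.7934.
Setting net torque to zero: T × 1.27 × 0.7934 = 329.9 → T = 329.9 / 1.008 = 327 N.

T ≈ 327 N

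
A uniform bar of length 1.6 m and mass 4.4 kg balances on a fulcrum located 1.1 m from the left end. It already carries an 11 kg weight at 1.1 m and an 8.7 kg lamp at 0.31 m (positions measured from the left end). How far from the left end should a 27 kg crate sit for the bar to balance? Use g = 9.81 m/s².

x ≈ 1.4 m from the left end

About the fulcrum (at 1.1 m from the left end):
Beam weight: 4.4 × 9.81 = 43.16 N down at 0.8 m → arm 0.3 m, τ = 43.16 × 0.3 = 12.95 N·m counterclockwise.
Weight: acts at the fulcrum, moment arm 0 → no torque.
Lamp: 8.7 × 9.81 = 85.35 N down at 0.31 m → arm 0.79 m, τ = 85.35 × 0.79 = 67.43 N·m counterclockwise.
Net moment of existing loads = 80.38 N·m counterclockwise.
The crate weighs 27 × 9.81 = 264.9 N and must supply an equal clockwise moment, so its lever arm about the fulcrum is 80.38 / 264.9 = 0.303 m.
That puts it at 1.1 + 0.303 = 1.4 m from the left end.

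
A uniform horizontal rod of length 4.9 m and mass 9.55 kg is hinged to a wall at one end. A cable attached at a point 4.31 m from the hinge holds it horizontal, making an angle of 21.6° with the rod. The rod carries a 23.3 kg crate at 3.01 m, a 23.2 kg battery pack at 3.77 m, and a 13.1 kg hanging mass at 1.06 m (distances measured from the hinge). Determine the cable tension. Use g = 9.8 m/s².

About the hinge:
Beam weight: 9.55 × 9.8 = 93.59 N down at 2.45 m → arm 2.45 m, τ = 93.59 × 2.45 = 229.3 N·m clockwise.
Crate: 23.3 × 9.8 = 228.3 N down at 3.01 m → arm 3.01 m, τ = 228.3 × 3.01 = 687.2 N·m clockwise.
Battery pack: 23.2 × 9.8 = 227.4 N down at 3.77 m → arm 3.77 m, τ = 227.4 × 3.77 = 857.3 N·m clockwise.
Hanging mass: 13.1 × 9.8 = 128.4 N down at 1.06 m → arm 1.06 m, τ = 128.4 × 1.06 = 136.1 N·m clockwise.
Total clockwise load moment = 1910 N·m.
The cable tension T acts at 4.31 m; only its component perpendicular to the rod, T sinθ, produces torque. sin 21.6° = 0.3681.
For rotational equilibrium, T × 4.31 × 0.3681 = 1910, so T = 1910 / 1.587 = 1200 N.

T ≈ 1200 N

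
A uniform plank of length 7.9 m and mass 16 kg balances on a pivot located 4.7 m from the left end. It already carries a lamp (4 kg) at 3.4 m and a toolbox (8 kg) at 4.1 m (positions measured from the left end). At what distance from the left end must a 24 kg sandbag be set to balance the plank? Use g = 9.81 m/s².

About the pivot (at 4.7 m from the left end):
Beam weight: 16 × 9.81 = 157 N down at 3.95 m → arm 0.75 m, τ = 157 × 0.75 = 117.8 N·m counterclockwise.
Lamp: 4 × 9.81 = 39.24 N down at 3.4 m → arm 1.3 m, τ = 39.24 × 1.3 = 51.01 N·m counterclockwise.
Toolbox: 8 × 9.81 = 78.48 N down at 4.1 m → arm 0.6 m, τ = 78.48 × 0.6 = 47.09 N·m counterclockwise.
Net moment of existing loads = 215.9 N·m counterclockwise.
The sandbag weighs 24 × 9.81 = 235.4 N and must supply an equal clockwise moment, so its lever arm about the pivot is 215.9 / 235.4 = 0.917 m.
That puts it at 4.7 + 0.917 = 5.62 m from the left end.

x ≈ 5.62 m from the left end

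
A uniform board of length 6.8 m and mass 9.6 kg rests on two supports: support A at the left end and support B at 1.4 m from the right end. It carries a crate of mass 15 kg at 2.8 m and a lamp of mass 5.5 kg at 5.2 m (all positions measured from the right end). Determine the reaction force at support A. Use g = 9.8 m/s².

R_A ≈ 111 N

Choose support B as the axis so its reaction then has zero moment arm.
Beam weight: 9.6 × 9.8 = 94.08 N down at 3.4 m → arm 2 m, τ = 94.08 × 2 = 188.2 N·m counterclockwise.
Crate: 15 × 9.8 = 147 N down at 2.8 m → arm 1.4 m, τ = 147 × 1.4 = 205.8 N·m counterclockwise.
Lamp: 5.5 × 9.8 = 53.9 N down at 5.2 m → arm 3.8 m, τ = 53.9 × 3.8 = 204.8 N·m counterclockwise.
Net load moment about support B = 598.8 N·m counterclockwise.
Reaction R at support A is upward at 6.8 m, arm 5.4 m → moment R × 5.4 clockwise.
Στ = 0 ⇒ R × 5.4 = 598.8 ⇒ R = 111 N.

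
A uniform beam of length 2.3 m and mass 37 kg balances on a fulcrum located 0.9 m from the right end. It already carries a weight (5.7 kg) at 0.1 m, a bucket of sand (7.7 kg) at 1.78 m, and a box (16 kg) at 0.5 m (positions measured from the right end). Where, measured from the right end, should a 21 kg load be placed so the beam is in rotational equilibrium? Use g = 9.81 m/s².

Take moments about the fulcrum (at 0.9 m from the right end).
Beam weight: 37 × 9.81 = 363 N down at 1.15 m → arm 0.25 m, τ = 363 × 0.25 = 90.75 N·m counterclockwise.
Weight: 5.7 × 9.81 = 55.92 N down at 0.1 m → arm 0.8 m, τ = 55.92 × 0.8 = 44.74 N·m clockwise.
Bucket of sand: 7.7 × 9.81 = 75.54 N down at 1.78 m → arm 0.88 m, τ = 75.54 × 0.88 = 66.48 N·m counterclockwise.
Box: 16 × 9.81 = 157 N down at 0.5 m → arm 0.4 m, τ = 157 × 0.4 = 62.8 N·m clockwise.
Net moment of existing loads = 49.69 N·m counterclockwise.
The load weighs 21 × 9.81 = 206 N and must supply an equal clockwise moment, so its lever arm about the fulcrum is 49.69 / 206 = 0.241 m.
That puts it at 0.9 − 0.241 = 0.659 m from the right end.

x ≈ 0.659 m from the right end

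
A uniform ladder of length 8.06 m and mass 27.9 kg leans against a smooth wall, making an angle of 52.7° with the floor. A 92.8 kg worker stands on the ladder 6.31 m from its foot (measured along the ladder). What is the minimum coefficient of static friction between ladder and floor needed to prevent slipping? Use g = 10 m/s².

Taking torques about the foot of the ladder:
Ladder weight 27.9×10 = 279 N acts at 4.03 m along the ladder; its horizontal arm is 4.03·cos52.7° = 2.442 m → τ = 681.3 N·m clockwise.
Worker: 92.8×10 = 928 N at 6.31 m → arm 3.824 m → τ = 3549 N·m clockwise.
Wall normal N acts horizontally at the top; its moment arm is the height L sinθ = 8.06·sin52.7° = 6.412 m, counterclockwise.
Balancing moments: N × 6.412 = 4230, giving N = 659.7 N.
ΣFx = 0 ⇒ f = N_wall = 659.7 N. ΣFy = 0 ⇒ N_floor = 1207 N.
μ_min = f / N_floor = 659.7 / 1207 = 0.547.

μ_min ≈ 0.547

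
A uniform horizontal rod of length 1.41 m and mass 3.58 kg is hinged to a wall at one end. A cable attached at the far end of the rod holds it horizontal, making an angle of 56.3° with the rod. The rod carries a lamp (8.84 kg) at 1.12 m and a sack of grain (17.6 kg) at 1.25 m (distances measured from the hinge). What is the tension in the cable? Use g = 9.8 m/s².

Take moments about the hinge.
Beam weight: 3.58 × 9.8 = 35.08 N down at 0.705 m → arm 0.705 m, τ = 35.08 × 0.705 = 24.73 N·m clockwise.
Lamp: 8.84 × 9.8 = 86.63 N down at 1.12 m → arm 1.12 m, τ = 86.63 × 1.12 = 97.03 N·m clockwise.
Sack of grain: 17.6 × 9.8 = 172.5 N down at 1.25 m → arm 1.25 m, τ = 172.5 × 1.25 = 215.6 N·m clockwise.
Total clockwise load moment = 337.4 N·m.
The cable tension T acts at 1.41 m; only its component perpendicular to the rod, T sinθ, produces torque. sin 56.3° = 0.832.
Balancing moments: T × 1.41 × 0.832 = 337.4, giving T = 337.4 / 1.173 = 288 N.

T ≈ 288 N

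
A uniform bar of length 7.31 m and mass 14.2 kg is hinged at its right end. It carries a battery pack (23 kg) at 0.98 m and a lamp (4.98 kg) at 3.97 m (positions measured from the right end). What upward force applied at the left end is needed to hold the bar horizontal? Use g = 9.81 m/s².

Taking torques about the right end:
Beam weight: 14.2 × 9.81 = 139.3 N down at 3.655 m → arm 3.655 m, τ = 139.3 × 3.655 = 509.1 N·m counterclockwise.
Battery pack: 23 × 9.81 = 225.6 N down at 0.98 m → arm 0.98 m, τ = 225.6 × 0.98 = 221.1 N·m counterclockwise.
Lamp: 4.98 × 9.81 = 48.85 N down at 3.97 m → arm 3.97 m, τ = 48.85 × 3.97 = 193.9 N·m counterclockwise.
Net moment of the loads = 924.1 N·m counterclockwise.
The upward force F acts at the left end, arm 7.31 m, giving F × 7.31 clockwise.
Balancing moments: F × 7.31 = 924.1, giving F = 924.1 / 7.31 = 126 N.

F ≈ 126 N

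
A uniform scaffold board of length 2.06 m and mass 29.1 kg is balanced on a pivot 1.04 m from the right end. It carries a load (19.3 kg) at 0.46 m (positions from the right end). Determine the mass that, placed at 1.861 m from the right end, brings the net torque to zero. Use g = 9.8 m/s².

m ≈ 14 kg

Sum moments about the pivot (at 1.04 m from the right end) (the support reaction has zero arm there).
Beam weight: 29.1 × 9.8 = 285.2 N down at 1.03 m → arm 0.01 m, τ = 285.2 × 0.01 = 2.852 N·m clockwise.
Load: 19.3 × 9.8 = 189.1 N down at 0.46 m → arm 0.58 m, τ = 189.1 × 0.58 = 109.7 N·m clockwise.
Net moment of known loads = 112.6 N·m clockwise.
An unknown mass m at 1.861 m has arm 0.821 m; its moment is m·g·0.821 counterclockwise.
Balancing moments: m × 9.8 × 0.821 = 112.6, giving m = 112.6 / (9.8 × 0.821) = 14 kg.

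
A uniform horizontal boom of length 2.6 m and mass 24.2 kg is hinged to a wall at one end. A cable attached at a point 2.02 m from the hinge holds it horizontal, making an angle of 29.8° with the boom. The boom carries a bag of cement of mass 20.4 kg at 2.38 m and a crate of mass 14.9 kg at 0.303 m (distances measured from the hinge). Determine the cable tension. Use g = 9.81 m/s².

Choose the hinge as the axis so the unknown hinge reaction has zero arm there.
Beam weight: 24.2 × 9.81 = 237.4 N down at 1.3 m → arm 1.3 m, τ = 237.4 × 1.3 = 308.6 N·m clockwise.
Bag of cement: 20.4 × 9.81 = 200.1 N down at 2.38 m → arm 2.38 m, τ = 200.1 × 2.38 = 476.2 N·m clockwise.
Crate: 14.9 × 9.81 = 146.2 N down at 0.303 m → arm 0.303 m, τ = 146.2 × 0.303 = 44.3 N·m clockwise.
Total clockwise load moment = 829.1 N·m.
The cable tension T acts at 2.02 m; only its component perpendicular to the boom, T sinθ, produces torque. sin 29.8° = 0.497.
For rotational equilibrium, T × 2.02 × 0.497 = 829.1, so T = 829.1 / 1.004 = 826 N.

T ≈ 826 N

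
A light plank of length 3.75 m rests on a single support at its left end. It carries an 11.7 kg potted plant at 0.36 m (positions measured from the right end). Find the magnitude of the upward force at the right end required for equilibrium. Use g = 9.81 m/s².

F ≈ 104 N

About the left end:
Potted plant: 11.7 × 9.81 = 114.8 N down at 0.36 m → arm 3.39 m, τ = 114.8 × 3.39 = 389.2 N·m clockwise.
Net moment of the loads = 389.2 N·m clockwise.
The upward force F acts at the right end, arm 3.75 m, giving F × 3.75 counterclockwise.
Balancing moments: F × 3.75 = 389.2, giving F = 389.2 / 3.75 = 104 N.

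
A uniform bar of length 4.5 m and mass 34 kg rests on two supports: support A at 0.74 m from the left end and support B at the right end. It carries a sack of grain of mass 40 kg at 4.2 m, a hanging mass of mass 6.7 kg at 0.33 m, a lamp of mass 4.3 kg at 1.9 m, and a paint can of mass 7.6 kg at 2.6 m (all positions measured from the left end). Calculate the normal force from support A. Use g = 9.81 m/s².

Choose support B as the axis so its reaction then has zero moment arm.
Beam weight: 34 × 9.81 = 333.5 N down at 2.25 m → arm 2.25 m, τ = 333.5 × 2.25 = 750.4 N·m counterclockwise.
Sack of grain: 40 × 9.81 = 392.4 N down at 4.2 m → arm 0.3 m, τ = 392.4 × 0.3 = 117.7 N·m counterclockwise.
Hanging mass: 6.7 × 9.81 = 65.73 N down at 0.33 m → arm 4.17 m, τ = 65.73 × 4.17 = 274.1 N·m counterclockwise.
Lamp: 4.3 × 9.81 = 42.18 N down at 1.9 m → arm 2.6 m, τ = 42.18 × 2.6 = 109.7 N·m counterclockwise.
Paint can: 7.6 × 9.81 = 74.56 N down at 2.6 m → arm 1.9 m, τ = 74.56 × 1.9 = 141.7 N·m counterclockwise.
Net load moment about support B = 1394 N·m counterclockwise.
Reaction R at support A is upward at 0.74 m, arm 3.76 m → moment R × 3.76 clockwise.
Στ = 0 ⇒ R × 3.76 = 1394 ⇒ R = 371 N.

R_A ≈ 371 N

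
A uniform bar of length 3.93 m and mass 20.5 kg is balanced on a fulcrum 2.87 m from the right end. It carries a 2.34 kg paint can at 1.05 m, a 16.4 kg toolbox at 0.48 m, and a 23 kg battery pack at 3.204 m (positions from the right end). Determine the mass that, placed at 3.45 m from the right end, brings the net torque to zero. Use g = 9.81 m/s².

m ≈ 93.7 kg

Take moments about the fulcrum (at 2.87 m from the right end).
Beam weight: 20.5 × 9.81 = 201.1 N down at 1.965 m → arm 0.905 m, τ = 201.1 × 0.905 = 182 N·m clockwise.
Paint can: 2.34 × 9.81 = 22.96 N down at 1.05 m → arm 1.82 m, τ = 22.96 × 1.82 = 41.79 N·m clockwise.
Toolbox: 16.4 × 9.81 = 160.9 N down at 0.48 m → arm 2.39 m, τ = 160.9 × 2.39 = 384.6 N·m clockwise.
Battery pack: 23 × 9.81 = 225.6 N down at 3.204 m → arm 0.334 m, τ = 225.6 × 0.334 = 75.35 N·m counterclockwise.
Net moment of known loads = 533 N·m clockwise.
An unknown mass m at 3.45 m has arm 0.58 m; its moment is m·g·0.58 counterclockwise.
Στ = 0 ⇒ m × 9.81 × 0.58 = 533 ⇒ m = 533 / (9.81 × 0.58) = 93.7 kg.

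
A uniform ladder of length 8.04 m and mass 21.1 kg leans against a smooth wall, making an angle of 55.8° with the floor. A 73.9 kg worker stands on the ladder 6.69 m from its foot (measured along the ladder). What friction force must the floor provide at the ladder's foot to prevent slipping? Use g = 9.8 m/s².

About the foot of the ladder:
Ladder weight 21.1×9.8 = 206.8 N acts at 4.02 m along the ladder; its horizontal arm is 4.02·cos55.8° = 2.26 m → τ = 467.4 N·m clockwise.
Worker: 73.9×9.8 = 724.2 N at 6.69 m → arm 3.76 m → τ = 2723 N·m clockwise.
Wall normal N acts horizontally at the top; its moment arm is the height L sinθ = 8.04·sin55.8° = 6.65 m, counterclockwise.
Setting net torque to zero: N × 6.65 = 3190 → N = 480 N.
ΣFx = 0: friction at the foot balances the wall's push, so f = N_wall = 480 N.

f ≈ 480 N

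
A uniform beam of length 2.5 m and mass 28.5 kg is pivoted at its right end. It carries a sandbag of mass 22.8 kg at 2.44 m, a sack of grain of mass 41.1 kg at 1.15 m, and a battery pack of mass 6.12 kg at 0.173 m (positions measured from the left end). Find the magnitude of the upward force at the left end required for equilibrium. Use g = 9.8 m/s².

Taking torques about the right end:
Beam weight: 28.5 × 9.8 = 279.3 N down at 1.25 m → arm 1.25 m, τ = 279.3 × 1.25 = 349.1 N·m counterclockwise.
Sandbag: 22.8 × 9.8 = 223.4 N down at 2.44 m → arm 0.06 m, τ = 223.4 × 0.06 = 13.4 N·m counterclockwise.
Sack of grain: 41.1 × 9.8 = 402.8 N down at 1.15 m → arm 1.35 m, τ = 402.8 × 1.35 = 543.8 N·m counterclockwise.
Battery pack: 6.12 × 9.8 = 59.98 N down at 0.173 m → arm 2.327 m, τ = 59.98 × 2.327 = 139.6 N·m counterclockwise.
Net moment of the loads = 1046 N·m counterclockwise.
The upward force F acts at the left end, arm 2.5 m, giving F × 2.5 clockwise.
Balancing moments: F × 2.5 = 1046, giving F = 1046 / 2.5 = 418 N.

F ≈ 418 N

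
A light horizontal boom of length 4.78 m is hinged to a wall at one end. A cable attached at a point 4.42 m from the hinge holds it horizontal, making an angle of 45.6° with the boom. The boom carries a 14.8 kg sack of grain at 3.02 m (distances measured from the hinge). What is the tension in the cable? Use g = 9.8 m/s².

Choose the hinge as the axis so the unknown hinge reaction has zero arm there.
Sack of grain: 14.8 × 9.8 = 145 N down at 3.02 m → arm 3.02 m, τ = 145 × 3.02 = 437.9 N·m clockwise.
Total clockwise load moment = 437.9 N·m.
The cable tension T acts at 4.42 m; only its component perpendicular to the boom, T sinθ, produces torque. sin 45.6° = 0.7145.
Balancing moments: T × 4.42 × 0.7145 = 437.9, giving T = 437.9 / 3.158 = 139 N.

T ≈ 139 N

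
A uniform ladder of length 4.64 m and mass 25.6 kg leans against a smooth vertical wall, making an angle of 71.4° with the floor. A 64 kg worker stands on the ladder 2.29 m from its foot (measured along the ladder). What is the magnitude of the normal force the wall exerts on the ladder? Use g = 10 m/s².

About the foot of the ladder:
Ladder weight 25.6×10 = 256 N acts at 2.32 m along the ladder; its horizontal arm is 2.32·cos71.4° = 0.74 m → τ = 189.4 N·m clockwise.
Worker: 64×10 = 640 N at 2.29 m → arm 0.7304 m → τ = 467.5 N·m clockwise.
Wall normal N acts horizontally at the top; its moment arm is the height L sinθ = 4.64·sin71.4° = 4.398 m, counterclockwise.
Στ = 0 ⇒ N × 4.398 = 656.9 ⇒ N = 149 N.

N_wall ≈ 149 N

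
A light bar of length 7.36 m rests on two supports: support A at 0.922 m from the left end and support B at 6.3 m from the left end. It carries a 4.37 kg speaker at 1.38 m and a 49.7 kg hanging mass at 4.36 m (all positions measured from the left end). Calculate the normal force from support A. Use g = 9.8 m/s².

About support B:
Speaker: 4.37 × 9.8 = 42.83 N down at 1.38 m → arm 4.92 m, τ = 42.83 × 4.92 = 210.7 N·m counterclockwise.
Hanging mass: 49.7 × 9.8 = 487.1 N down at 4.36 m → arm 1.94 m, τ = 487.1 × 1.94 = 945 N·m counterclockwise.
Net load moment about support B = 1156 N·m counterclockwise.
Reaction R at support A is upward at 0.922 m, arm 5.378 m → moment R × 5.378 clockwise.
Στ = 0 ⇒ R × 5.378 = 1156 ⇒ R = 215 N.

R_A ≈ 215 N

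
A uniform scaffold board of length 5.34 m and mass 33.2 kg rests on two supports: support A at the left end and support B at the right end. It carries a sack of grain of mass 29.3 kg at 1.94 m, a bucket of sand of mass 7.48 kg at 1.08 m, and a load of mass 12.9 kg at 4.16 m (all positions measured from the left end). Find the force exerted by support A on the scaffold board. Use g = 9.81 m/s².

Sum moments about support B (its reaction then has zero moment arm).
Beam weight: 33.2 × 9.81 = 325.7 N down at 2.67 m → arm 2.67 m, τ = 325.7 × 2.67 = 869.6 N·m counterclockwise.
Sack of grain: 29.3 × 9.81 = 287.4 N down at 1.94 m → arm 3.4 m, τ = 287.4 × 3.4 = 977.2 N·m counterclockwise.
Bucket of sand: 7.48 × 9.81 = 73.38 N down at 1.08 m → arm 4.26 m, τ = 73.38 × 4.26 = 312.6 N·m counterclockwise.
Load: 12.9 × 9.81 = 126.5 N down at 4.16 m → arm 1.18 m, τ = 126.5 × 1.18 = 149.3 N·m counterclockwise.
Net load moment about support B = 2309 N·m counterclockwise.
Reaction R at support A is upward at 0 m, arm 5.34 m → moment R × 5.34 clockwise.
For rotational equilibrium, R × 5.34 = 2309, so R = 432 N.

R_A ≈ 432 N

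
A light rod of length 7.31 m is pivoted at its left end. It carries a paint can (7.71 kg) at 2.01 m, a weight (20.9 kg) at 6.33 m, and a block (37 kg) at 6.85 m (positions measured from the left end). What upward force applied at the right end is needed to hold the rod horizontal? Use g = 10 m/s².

F ≈ 549 N

Choose the left end as the axis so the unknown pivot reaction has zero arm there.
Paint can: 7.71 × 10 = 77.1 N down at 2.01 m → arm 2.01 m, τ = 77.1 × 2.01 = 155 N·m clockwise.
Weight: 20.9 × 10 = 209 N down at 6.33 m → arm 6.33 m, τ = 209 × 6.33 = 1323 N·m clockwise.
Block: 37 × 10 = 370 N down at 6.85 m → arm 6.85 m, τ = 370 × 6.85 = 2534 N·m clockwise.
Net moment of the loads = 4012 N·m clockwise.
The upward force F acts at the right end, arm 7.31 m, giving F × 7.31 counterclockwise.
Setting net torque to zero: F × 7.31 = 4012 → F = 4012 / 7.31 = 549 N.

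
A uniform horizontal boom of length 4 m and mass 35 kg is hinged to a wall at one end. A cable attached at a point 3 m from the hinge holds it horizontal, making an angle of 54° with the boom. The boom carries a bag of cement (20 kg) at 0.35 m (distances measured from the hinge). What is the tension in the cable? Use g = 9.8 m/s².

T ≈ 311 N

Sum moments about the hinge (the unknown hinge reaction has zero arm there).
Beam weight: 35 × 9.8 = 343 N down at 2 m → arm 2 m, τ = 343 × 2 = 686 N·m clockwise.
Bag of cement: 20 × 9.8 = 196 N down at 0.35 m → arm 0.35 m, τ = 196 × 0.35 = 68.6 N·m clockwise.
Total clockwise load moment = 754.6 N·m.
The cable tension T acts at 3 m; only its component perpendicular to the boom, T sinθ, produces torque. sin 54° = 0.809.
Setting net torque to zero: T × 3 × 0.809 = 754.6 → T = 754.6 / 2.427 = 311 N.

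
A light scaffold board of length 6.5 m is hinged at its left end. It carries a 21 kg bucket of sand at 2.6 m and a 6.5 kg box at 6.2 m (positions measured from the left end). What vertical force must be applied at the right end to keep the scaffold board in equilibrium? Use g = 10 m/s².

Take moments about the left end.
Bucket of sand: 21 × 10 = 210 N down at 2.6 m → arm 2.6 m, τ = 210 × 2.6 = 546 N·m clockwise.
Box: 6.5 × 10 = 65 N down at 6.2 m → arm 6.2 m, τ = 65 × 6.2 = 403 N·m clockwise.
Net moment of the loads = 949 N·m clockwise.
The upward force F acts at the right end, arm 6.5 m, giving F × 6.5 counterclockwise.
Στ = 0 ⇒ F × 6.5 = 949 ⇒ F = 949 / 6.5 = 146 N.

F ≈ 146 N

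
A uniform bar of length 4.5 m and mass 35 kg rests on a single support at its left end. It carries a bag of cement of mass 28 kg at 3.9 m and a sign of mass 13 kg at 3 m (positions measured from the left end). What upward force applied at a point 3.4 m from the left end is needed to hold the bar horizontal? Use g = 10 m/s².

F ≈ 668 N

Taking torques about the left end:
Beam weight: 35 × 10 = 350 N down at 2.25 m → arm 2.25 m, τ = 350 × 2.25 = 787.5 N·m clockwise.
Bag of cement: 28 × 10 = 280 N down at 3.9 m → arm 3.9 m, τ = 280 × 3.9 = 1092 N·m clockwise.
Sign: 13 × 10 = 130 N down at 3 m → arm 3 m, τ = 130 × 3 = 390 N·m clockwise.
Net moment of the loads = 2270 N·m clockwise.
The upward force F acts at a point 3.4 m from the left end, arm 3.4 m, giving F × 3.4 counterclockwise.
Setting net torque to zero: F × 3.4 = 2270 → F = 2270 / 3.4 = 668 N.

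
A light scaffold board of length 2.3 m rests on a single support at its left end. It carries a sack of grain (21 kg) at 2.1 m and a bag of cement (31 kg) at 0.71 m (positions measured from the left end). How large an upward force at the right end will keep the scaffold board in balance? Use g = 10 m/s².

F ≈ 287 N

Choose the left end as the axis so the unknown pivot reaction has zero arm there.
Sack of grain: 21 × 10 = 210 N down at 2.1 m → arm 2.1 m, τ = 210 × 2.1 = 441 N·m clockwise.
Bag of cement: 31 × 10 = 310 N down at 0.71 m → arm 0.71 m, τ = 310 × 0.71 = 220.1 N·m clockwise.
Net moment of the loads = 661.1 N·m clockwise.
The upward force F acts at the right end, arm 2.3 m, giving F × 2.3 counterclockwise.
Setting net torque to zero: F × 2.3 = 661.1 → F = 661.1 / 2.3 = 287 N.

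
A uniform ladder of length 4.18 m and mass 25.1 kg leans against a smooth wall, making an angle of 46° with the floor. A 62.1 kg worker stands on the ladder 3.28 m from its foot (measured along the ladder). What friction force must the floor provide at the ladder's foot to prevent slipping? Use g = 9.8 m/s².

Taking torques about the foot of the ladder:
Ladder weight 25.1×9.8 = 246 N acts at 2.09 m along the ladder; its horizontal arm is 2.09·cos46° = 1.452 m → τ = 357.2 N·m clockwise.
Worker: 62.1×9.8 = 608.6 N at 3.28 m → arm 2.278 m → τ = 1386 N·m clockwise.
Wall normal N acts horizontally at the top; its moment arm is the height L sinθ = 4.18·sin46° = 3.007 m, counterclockwise.
Setting net torque to zero: N × 3.007 = 1743 → N = 580 N.
ΣFx = 0: friction at the foot balances the wall's push, so f = N_wall = 580 N.

f ≈ 580 N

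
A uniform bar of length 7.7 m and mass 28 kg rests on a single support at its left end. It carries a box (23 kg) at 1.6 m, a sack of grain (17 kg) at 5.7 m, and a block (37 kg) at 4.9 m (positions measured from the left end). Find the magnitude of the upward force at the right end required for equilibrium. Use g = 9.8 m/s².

F ≈ 538 N

Sum moments about the left end (the unknown pivot reaction has zero arm there).
Beam weight: 28 × 9.8 = 274.4 N down at 3.85 m → arm 3.85 m, τ = 274.4 × 3.85 = 1056 N·m clockwise.
Box: 23 × 9.8 = 225.4 N down at 1.6 m → arm 1.6 m, τ = 225.4 × 1.6 = 360.6 N·m clockwise.
Sack of grain: 17 × 9.8 = 166.6 N down at 5.7 m → arm 5.7 m, τ = 166.6 × 5.7 = 949.6 N·m clockwise.
Block: 37 × 9.8 = 362.6 N down at 4.9 m → arm 4.9 m, τ = 362.6 × 4.9 = 1777 N·m clockwise.
Net moment of the loads = 4143 N·m clockwise.
The upward force F acts at the right end, arm 7.7 m, giving F × 7.7 counterclockwise.
Στ = 0 ⇒ F × 7.7 = 4143 ⇒ F = 4143 / 7.7 = 538 N.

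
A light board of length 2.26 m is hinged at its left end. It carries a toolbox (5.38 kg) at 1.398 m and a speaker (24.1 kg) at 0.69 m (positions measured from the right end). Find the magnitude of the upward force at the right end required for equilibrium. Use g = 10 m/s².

Sum moments about the left end (the unknown pivot reaction has zero arm there).
Toolbox: 5.38 × 10 = 53.8 N down at 1.398 m → arm 0.862 m, τ = 53.8 × 0.862 = 46.38 N·m clockwise.
Speaker: 24.1 × 10 = 241 N down at 0.69 m → arm 1.57 m, τ = 241 × 1.57 = 378.4 N·m clockwise.
Net moment of the loads = 424.8 N·m clockwise.
The upward force F acts at the right end, arm 2.26 m, giving F × 2.26 counterclockwise.
Balancing moments: F × 2.26 = 424.8, giving F = 424.8 / 2.26 = 188 N.

F ≈ 188 N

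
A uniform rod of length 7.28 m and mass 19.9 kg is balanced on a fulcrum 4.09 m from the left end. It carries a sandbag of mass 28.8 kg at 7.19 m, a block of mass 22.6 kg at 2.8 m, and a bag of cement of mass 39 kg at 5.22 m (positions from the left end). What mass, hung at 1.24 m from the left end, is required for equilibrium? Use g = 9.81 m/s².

m ≈ 33.4 kg

Sum moments about the fulcrum (at 4.09 m from the left end) (the support reaction has zero arm there).
Beam weight: 19.9 × 9.81 = 195.2 N down at 3.64 m → arm 0.45 m, τ = 195.2 × 0.45 = 87.84 N·m counterclockwise.
Sandbag: 28.8 × 9.81 = 282.5 N down at 7.19 m → arm 3.1 m, τ = 282.5 × 3.1 = 875.8 N·m clockwise.
Block: 22.6 × 9.81 = 221.7 N down at 2.8 m → arm 1.29 m, τ = 221.7 × 1.29 = 286 N·m counterclockwise.
Bag of cement: 39 × 9.81 = 382.6 N down at 5.22 m → arm 1.13 m, τ = 382.6 × 1.13 = 432.3 N·m clockwise.
Net moment of known loads = 934.3 N·m clockwise.
An unknown mass m at 1.24 m has arm 2.85 m; its moment is m·g·2.85 counterclockwise.
For rotational equilibrium, m × 9.81 × 2.85 = 934.3, so m = 934.3 / (9.81 × 2.85) = 33.4 kg.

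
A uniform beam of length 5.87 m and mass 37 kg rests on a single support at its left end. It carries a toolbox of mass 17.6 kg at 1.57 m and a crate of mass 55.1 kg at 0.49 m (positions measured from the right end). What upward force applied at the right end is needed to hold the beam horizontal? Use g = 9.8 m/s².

F ≈ 803 N

About the left end:
Beam weight: 37 × 9.8 = 362.6 N down at 2.935 m → arm 2.935 m, τ = 362.6 × 2.935 = 1064 N·m clockwise.
Toolbox: 17.6 × 9.8 = 172.5 N down at 1.57 m → arm 4.3 m, τ = 172.5 × 4.3 = 741.8 N·m clockwise.
Crate: 55.1 × 9.8 = 540 N down at 0.49 m → arm 5.38 m, τ = 540 × 5.38 = 2905 N·m clockwise.
Net moment of the loads = 4711 N·m clockwise.
The upward force F acts at the right end, arm 5.87 m, giving F × 5.87 counterclockwise.
Balancing moments: F × 5.87 = 4711, giving F = 4711 / 5.87 = 803 N.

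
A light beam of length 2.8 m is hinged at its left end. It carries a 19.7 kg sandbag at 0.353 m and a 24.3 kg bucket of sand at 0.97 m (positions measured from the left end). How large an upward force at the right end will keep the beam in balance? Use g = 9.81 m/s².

F ≈ 107 N

About the left end:
Sandbag: 19.7 × 9.81 = 193.3 N down at 0.353 m → arm 0.353 m, τ = 193.3 × 0.353 = 68.23 N·m clockwise.
Bucket of sand: 24.3 × 9.81 = 238.4 N down at 0.97 m → arm 0.97 m, τ = 238.4 × 0.97 = 231.2 N·m clockwise.
Net moment of the loads = 299.4 N·m clockwise.
The upward force F acts at the right end, arm 2.8 m, giving F × 2.8 counterclockwise.
For rotational equilibrium, F × 2.8 = 299.4, so F = 299.4 / 2.8 = 107 N.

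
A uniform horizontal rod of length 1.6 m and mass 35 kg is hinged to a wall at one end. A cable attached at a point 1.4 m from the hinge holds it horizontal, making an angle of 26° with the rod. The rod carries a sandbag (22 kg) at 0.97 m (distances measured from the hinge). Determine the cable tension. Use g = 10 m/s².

T ≈ 804 N

Sum moments about the hinge (the unknown hinge reaction has zero arm there).
Beam weight: 35 × 10 = 350 N down at 0.8 m → arm 0.8 m, τ = 350 × 0.8 = 280 N·m clockwise.
Sandbag: 22 × 10 = 220 N down at 0.97 m → arm 0.97 m, τ = 220 × 0.97 = 213.4 N·m clockwise.
Total clockwise load moment = 493.4 N·m.
The cable tension T acts at 1.4 m; only its component perpendicular to the rod, T sinθ, produces torque. sin 26° = 0.4384.
For rotational equilibrium, T × 1.4 × 0.4384 = 493.4, so T = 493.4 / 0.6138 = 804 N.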